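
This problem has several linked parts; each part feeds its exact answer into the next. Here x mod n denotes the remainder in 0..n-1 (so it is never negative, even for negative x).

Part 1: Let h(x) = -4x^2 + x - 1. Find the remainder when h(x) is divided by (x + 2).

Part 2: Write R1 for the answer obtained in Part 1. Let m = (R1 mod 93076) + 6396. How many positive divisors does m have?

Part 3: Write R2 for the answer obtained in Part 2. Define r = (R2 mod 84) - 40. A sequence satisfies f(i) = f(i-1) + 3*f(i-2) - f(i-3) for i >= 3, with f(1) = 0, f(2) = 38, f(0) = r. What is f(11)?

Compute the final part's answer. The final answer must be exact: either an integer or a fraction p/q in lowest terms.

Part 1: remainder = value at the root: -4*(-2)^2 + 1*(-2)^1 - 1 = (-16) + (-2) + (-1) = -19; answer -19
Part 2: R1 = -19; m = 99453; 99453 = 3 * 33151; number of divisors = (1+1) * (1+1) = 4; answer 4
Part 3: R2 = 4; r = -36; f(3) = 1*(38) + 3*(0) - 1*(-36) = 74; iterating: f(3)=74, f(4)=188, f(5)=372, f(6)=862, f(7)=1790, f(8)=4004, f(9)=8512, f(10)=18734, f(11)=40266; answer 40266

40266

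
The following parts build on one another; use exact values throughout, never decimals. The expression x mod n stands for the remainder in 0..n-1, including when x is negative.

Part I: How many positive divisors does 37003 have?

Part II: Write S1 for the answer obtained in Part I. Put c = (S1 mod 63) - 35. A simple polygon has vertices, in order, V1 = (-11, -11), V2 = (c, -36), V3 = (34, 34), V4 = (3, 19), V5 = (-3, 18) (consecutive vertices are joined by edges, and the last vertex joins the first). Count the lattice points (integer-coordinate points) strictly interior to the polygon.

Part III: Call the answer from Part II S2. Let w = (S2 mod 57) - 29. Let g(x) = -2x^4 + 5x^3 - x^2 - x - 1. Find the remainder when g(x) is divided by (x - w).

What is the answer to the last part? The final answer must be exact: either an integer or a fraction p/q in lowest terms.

Part I: 37003 is prime, so its only divisors are 1 and 37003; count = 2; answer 2
Part II: S1 = 2; c = -33; cross terms: (-11*-36 - -33*-11)=33, (-33*34 - 34*-36)=102, (34*19 - 3*34)=544, (3*18 - -3*19)=111, (-3*-11 - -11*18)=231; twice the area = |1021| = 1021; area = 1021/2; boundary points = 1 + 1 + 1 + 1 + 1 = 5; strictly interior points = area - boundary/2 + 1 = 509; answer 509
Part III: S2 = 509; w = 24; remainder = value at the root: -2*(24)^4 + 5*(24)^3 - 1*(24)^2 - 1*(24)^1 - 1 = (-663552) + (69120) + (-576) + (-24) + (-1) = -595033; answer -595033

-595033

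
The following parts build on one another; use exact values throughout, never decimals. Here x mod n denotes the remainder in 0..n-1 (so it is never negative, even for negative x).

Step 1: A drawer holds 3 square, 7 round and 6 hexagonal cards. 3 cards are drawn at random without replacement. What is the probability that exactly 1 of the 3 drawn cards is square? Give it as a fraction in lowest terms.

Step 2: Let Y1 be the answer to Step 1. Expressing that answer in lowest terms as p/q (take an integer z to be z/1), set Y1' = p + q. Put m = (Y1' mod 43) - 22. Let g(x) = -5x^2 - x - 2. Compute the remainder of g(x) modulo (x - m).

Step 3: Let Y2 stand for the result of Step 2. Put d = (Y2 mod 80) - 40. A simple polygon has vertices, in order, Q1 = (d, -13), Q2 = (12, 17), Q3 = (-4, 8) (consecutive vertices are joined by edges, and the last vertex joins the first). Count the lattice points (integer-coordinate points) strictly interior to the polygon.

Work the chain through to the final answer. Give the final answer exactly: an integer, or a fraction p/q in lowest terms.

Step 1: total draws C(16,3) = 560; favorable C(3,1)*C(13,2) = 234; P = 117/280; answer 117/280
Step 2: Y1 = 117/280; threaded value p + q = 397; m = -12; remainder = value at the root: -5*(-12)^2 - 1*(-12)^1 - 2 = (-720) + (12) + (-2) = -710; answer -710
Step 3: Y2 = -710; d = -30; cross terms: (-30*17 - 12*-13)=-354, (12*8 - -4*17)=164, (-4*-13 - -30*8)=292; twice the area = |102| = 102; area = 51; boundary points = 6 + 1 + 1 = 8; strictly interior points = area - boundary/2 + 1 = 48; answer 48

48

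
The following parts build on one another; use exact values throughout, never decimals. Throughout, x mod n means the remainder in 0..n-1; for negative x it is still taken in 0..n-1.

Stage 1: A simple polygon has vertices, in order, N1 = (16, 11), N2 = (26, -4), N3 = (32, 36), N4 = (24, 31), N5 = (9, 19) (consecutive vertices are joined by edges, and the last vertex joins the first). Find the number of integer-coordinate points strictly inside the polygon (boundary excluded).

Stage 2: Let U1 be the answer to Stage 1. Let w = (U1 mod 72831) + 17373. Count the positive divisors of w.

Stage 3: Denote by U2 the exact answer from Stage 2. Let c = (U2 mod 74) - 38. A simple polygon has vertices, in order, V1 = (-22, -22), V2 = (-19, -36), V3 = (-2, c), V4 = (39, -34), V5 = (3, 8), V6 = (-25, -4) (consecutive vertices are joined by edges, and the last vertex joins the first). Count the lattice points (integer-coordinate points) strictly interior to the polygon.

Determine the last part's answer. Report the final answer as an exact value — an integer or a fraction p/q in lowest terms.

Stage 1: cross terms: (16*-4 - 26*11)=-350, (26*36 - 32*-4)=1064, (32*31 - 24*36)=128, (24*19 - 9*31)=177, (9*11 - 16*19)=-205; twice the area = |814| = 814; area = 407; boundary points = 5 + 2 + 1 + 3 + 1 = 12; strictly interior points = area - boundary/2 + 1 = 402; answer 402
Stage 2: U1 = 402; w = 17775; 17775 = 3^2 * 5^2 * 79; number of divisors = (2+1) * (2+1) * (1+1) = 18; answer 18
Stage 3: U2 = 18; c = -20; cross terms: (-22*-36 - -19*-22)=374, (-19*-20 - -2*-36)=308, (-2*-34 - 39*-20)=848, (39*8 - 3*-34)=414, (3*-4 - -25*8)=188, (-25*-22 - -22*-4)=462; twice the area = |2594| = 2594; area = 1297; boundary points = 1 + 1 + 1 + 6 + 4 + 3 = 16; strictly interior points = area - boundary/2 + 1 = 1290; answer 1290

1290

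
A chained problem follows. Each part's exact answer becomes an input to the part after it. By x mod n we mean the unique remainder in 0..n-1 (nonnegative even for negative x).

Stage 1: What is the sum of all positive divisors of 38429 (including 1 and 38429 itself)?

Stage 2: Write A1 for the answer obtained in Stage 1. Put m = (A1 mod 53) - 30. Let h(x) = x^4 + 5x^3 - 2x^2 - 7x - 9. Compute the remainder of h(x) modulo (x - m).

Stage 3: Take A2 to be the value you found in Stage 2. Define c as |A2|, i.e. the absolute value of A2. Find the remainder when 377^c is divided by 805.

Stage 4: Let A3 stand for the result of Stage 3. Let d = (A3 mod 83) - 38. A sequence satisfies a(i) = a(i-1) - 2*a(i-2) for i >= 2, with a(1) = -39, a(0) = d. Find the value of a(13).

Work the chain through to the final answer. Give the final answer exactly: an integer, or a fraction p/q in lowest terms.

Stage 1: 38429 = 83 * 463; sigma = (1 + 83) * (1 + 463) = 84 * 464 = 38976; answer 38976
Stage 2: A1 = 38976; m = -9; remainder = value at the root: 1*(-9)^4 + 5*(-9)^3 - 2*(-9)^2 - 7*(-9)^1 - 9 = (6561) + (-3645) + (-162) + (63) + (-9) = 2808; answer 2808
Stage 3: A2 = 2808; c = 2808; squarings mod 805: 377^1=377, 377^2=449, 377^4=351, 377^8=36, 377^16=491, 377^32=386, 377^64=71, 377^128=211, 377^256=246, 377^512=141, 377^1024=561, 377^2048=771; 377^2808 = 377^8 * 377^16 * 377^32 * 377^64 * 377^128 * 377^512 * 377^2048 = 246 (mod 805); answer 246
Stage 4: A3 = 246; d = 42; a(2) = 1*(-39) - 2*(42) = -123; iterating: a(2)=-123, a(3)=-45, a(4)=201, a(5)=291, a(6)=-111, a(7)=-693, a(8)=-471, a(9)=915, a(10)=1857, a(11)=27, a(12)=-3687, a(13)=-3741; answer -3741

-3741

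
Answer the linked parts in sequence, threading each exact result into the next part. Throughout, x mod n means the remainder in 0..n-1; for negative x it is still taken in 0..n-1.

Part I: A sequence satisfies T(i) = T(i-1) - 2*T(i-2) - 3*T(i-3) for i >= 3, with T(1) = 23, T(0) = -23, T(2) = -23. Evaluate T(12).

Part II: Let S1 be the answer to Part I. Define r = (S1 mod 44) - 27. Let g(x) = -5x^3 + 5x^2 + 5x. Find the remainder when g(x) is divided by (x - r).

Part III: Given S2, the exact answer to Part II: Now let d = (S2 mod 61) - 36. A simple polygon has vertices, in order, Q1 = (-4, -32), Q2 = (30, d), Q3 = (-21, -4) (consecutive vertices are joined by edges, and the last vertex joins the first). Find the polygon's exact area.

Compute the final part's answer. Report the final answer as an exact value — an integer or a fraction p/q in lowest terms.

782

Part I: T(3) = 1*(-23) - 2*(23) - 3*(-23) = 0; iterating: T(3)=0, T(4)=-23, T(5)=46, T(6)=92, T(7)=69, T(8)=-253, T(9)=-667, T(10)=-368, T(11)=1725, T(12)=4462; answer 4462
Part II: S1 = 4462; r = -9; remainder = value at the root: -5*(-9)^3 + 5*(-9)^2 + 5*(-9)^1 = (3645) + (405) + (-45) = 4005; answer 4005
Part III: S2 = 4005; d = 4; cross terms: (-4*4 - 30*-32)=944, (30*-4 - -21*4)=-36, (-21*-32 - -4*-4)=656; twice the area = |1564| = 1564; area = 782; answer 782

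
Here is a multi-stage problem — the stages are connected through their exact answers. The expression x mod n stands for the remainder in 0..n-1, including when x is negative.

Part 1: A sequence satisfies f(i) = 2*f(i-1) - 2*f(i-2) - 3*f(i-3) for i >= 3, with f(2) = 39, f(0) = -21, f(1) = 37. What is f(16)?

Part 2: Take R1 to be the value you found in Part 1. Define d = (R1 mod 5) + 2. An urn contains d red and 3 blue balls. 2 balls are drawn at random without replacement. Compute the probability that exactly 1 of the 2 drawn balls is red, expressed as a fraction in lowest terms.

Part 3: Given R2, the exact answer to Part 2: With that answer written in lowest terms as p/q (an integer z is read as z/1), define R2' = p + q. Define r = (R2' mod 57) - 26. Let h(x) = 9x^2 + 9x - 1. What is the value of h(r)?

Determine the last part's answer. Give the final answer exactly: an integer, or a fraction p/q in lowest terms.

Part 1: f(3) = 2*(39) - 2*(37) - 3*(-21) = 67; iterating: f(3)=67, f(4)=-55, f(5)=-361, f(6)=-813, f(7)=-739, f(8)=1231, f(9)=6379, f(10)=12513, f(11)=8575, f(12)=-27013, f(13)=-108715, f(14)=-189129, f(15)=-79789, f(16)=544825; answer 544825
Part 2: R1 = 544825; d = 2; total draws C(5,2) = 10; favorable C(2,1)*C(3,1) = 6; P = 3/5; answer 3/5
Part 3: R2 = 3/5; threaded value p + q = 8; r = -18; 9*(-18)^2 + 9*(-18)^1 - 1 = (2916) + (-162) + (-1) = 2753; answer 2753

2753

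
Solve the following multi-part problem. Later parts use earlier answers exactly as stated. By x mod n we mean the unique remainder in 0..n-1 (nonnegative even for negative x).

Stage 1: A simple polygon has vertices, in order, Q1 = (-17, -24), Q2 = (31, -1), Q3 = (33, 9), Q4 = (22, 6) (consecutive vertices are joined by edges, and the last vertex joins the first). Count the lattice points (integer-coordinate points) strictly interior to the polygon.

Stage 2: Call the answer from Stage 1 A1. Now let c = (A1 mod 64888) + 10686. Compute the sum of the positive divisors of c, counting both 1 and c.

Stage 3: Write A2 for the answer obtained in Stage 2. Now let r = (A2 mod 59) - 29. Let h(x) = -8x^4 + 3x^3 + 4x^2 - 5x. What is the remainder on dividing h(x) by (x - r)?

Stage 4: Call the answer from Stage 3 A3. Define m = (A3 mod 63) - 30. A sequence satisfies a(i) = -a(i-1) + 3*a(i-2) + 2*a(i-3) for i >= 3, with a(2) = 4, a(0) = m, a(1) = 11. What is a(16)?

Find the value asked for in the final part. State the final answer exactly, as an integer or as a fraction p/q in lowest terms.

32127

Stage 1: cross terms: (-17*-1 - 31*-24)=761, (31*9 - 33*-1)=312, (33*6 - 22*9)=0, (22*-24 - -17*6)=-426; twice the area = |647| = 647; area = 647/2; boundary points = 1 + 2 + 1 + 3 = 7; strictly interior points = area - boundary/2 + 1 = 321; answer 321
Stage 2: A1 = 321; c = 11007; 11007 = 3^2 * 1223; sigma = (1 + 3 + 9) * (1 + 1223) = 13 * 1224 = 15912; answer 15912
Stage 3: A2 = 15912; r = 12; remainder = value at the root: -8*(12)^4 + 3*(12)^3 + 4*(12)^2 - 5*(12)^1 = (-165888) + (5184) + (576) + (-60) = -160188; answer -160188
Stage 4: A3 = -160188; m = -9; a(3) = -1*(4) + 3*(11) + 2*(-9) = 11; iterating: a(3)=11, a(4)=23, a(5)=18, a(6)=73, a(7)=27, a(8)=228, a(9)=-1, a(10)=739, a(11)=-286, a(12)=2501, a(13)=-1881, a(14)=8812, a(15)=-9453, a(16)=32127; answer 32127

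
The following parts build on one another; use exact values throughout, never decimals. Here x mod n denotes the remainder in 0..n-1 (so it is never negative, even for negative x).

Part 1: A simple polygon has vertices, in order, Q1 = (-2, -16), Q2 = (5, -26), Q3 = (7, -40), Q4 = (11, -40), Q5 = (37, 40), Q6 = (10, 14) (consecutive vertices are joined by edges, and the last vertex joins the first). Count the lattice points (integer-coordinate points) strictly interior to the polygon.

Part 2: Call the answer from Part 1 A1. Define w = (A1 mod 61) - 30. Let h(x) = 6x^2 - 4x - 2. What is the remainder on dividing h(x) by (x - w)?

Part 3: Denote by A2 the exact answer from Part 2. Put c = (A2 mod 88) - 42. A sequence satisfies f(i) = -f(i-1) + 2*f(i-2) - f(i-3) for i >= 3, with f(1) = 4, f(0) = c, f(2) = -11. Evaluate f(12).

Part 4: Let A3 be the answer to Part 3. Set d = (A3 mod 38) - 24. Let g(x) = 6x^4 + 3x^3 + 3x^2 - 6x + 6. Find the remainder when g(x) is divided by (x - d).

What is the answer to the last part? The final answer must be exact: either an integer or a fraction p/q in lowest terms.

8502

Part 1: cross terms: (-2*-26 - 5*-16)=132, (5*-40 - 7*-26)=-18, (7*-40 - 11*-40)=160, (11*40 - 37*-40)=1920, (37*14 - 10*40)=118, (10*-16 - -2*14)=-132; twice the area = |2180| = 2180; area = 1090; boundary points = 1 + 2 + 4 + 2 + 1 + 6 = 16; strictly interior points = area - boundary/2 + 1 = 1083; answer 1083
Part 2: A1 = 1083; w = 16; remainder = value at the root: 6*(16)^2 - 4*(16)^1 - 2 = (1536) + (-64) + (-2) = 1470; answer 1470
Part 3: A2 = 1470; c = 20; f(3) = -1*(-11) + 2*(4) - 1*(20) = -1; iterating: f(3)=-1, f(4)=-25, f(5)=34, f(6)=-83, f(7)=176, f(8)=-376, f(9)=811, f(10)=-1739, f(11)=3737, f(12)=-8026; answer -8026
Part 4: A3 = -8026; d = 6; remainder = value at the root: 6*(6)^4 + 3*(6)^3 + 3*(6)^2 - 6*(6)^1 + 6 = (7776) + (648) + (108) + (-36) + (6) = 8502; answer 8502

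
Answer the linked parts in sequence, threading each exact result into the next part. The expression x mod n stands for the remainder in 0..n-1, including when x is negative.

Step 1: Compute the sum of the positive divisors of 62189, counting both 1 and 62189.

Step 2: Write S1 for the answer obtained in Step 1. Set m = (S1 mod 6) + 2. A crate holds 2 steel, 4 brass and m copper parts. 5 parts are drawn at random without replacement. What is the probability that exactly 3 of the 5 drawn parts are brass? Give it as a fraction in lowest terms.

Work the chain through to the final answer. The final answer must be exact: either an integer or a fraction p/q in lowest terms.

3/7

Step 1: 62189 is prime, so its only divisors are 1 and 62189; sigma = 1 + 62189 = 62190; answer 62190
Step 2: S1 = 62190; m = 2; total draws C(8,5) = 56; favorable C(4,3)*C(4,2) = 24; P = 3/7; answer 3/7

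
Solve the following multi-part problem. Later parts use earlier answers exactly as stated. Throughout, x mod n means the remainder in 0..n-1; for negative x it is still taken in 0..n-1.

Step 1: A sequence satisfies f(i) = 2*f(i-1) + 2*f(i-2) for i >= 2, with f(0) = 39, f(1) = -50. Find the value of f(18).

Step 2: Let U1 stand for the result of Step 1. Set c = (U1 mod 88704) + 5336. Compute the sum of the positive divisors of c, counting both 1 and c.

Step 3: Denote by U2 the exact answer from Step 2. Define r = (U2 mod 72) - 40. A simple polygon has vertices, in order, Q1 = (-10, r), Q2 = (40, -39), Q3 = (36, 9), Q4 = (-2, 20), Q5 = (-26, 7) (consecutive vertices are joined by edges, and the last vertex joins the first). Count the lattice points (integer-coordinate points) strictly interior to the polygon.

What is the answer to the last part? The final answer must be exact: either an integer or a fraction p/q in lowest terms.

2655

Step 1: f(2) = 2*(-50) + 2*(39) = -22; iterating: f(2)=-22, f(3)=-144, f(4)=-332, f(5)=-952, f(6)=-2568, f(7)=-7040, f(8)=-19216, f(9)=-52512, f(10)=-143456, f(11)=-391936, f(12)=-1070784, f(13)=-2925440, f(14)=-7992448, f(15)=-21835776, f(16)=-59656448, f(17)=-162984448, f(18)=-445281792; answer -445281792
Step 2: U1 = -445281792; c = 17624; 17624 = 2^3 * 2203; sigma = (1 + 2 + 4 + 8) * (1 + 2203) = 15 * 2204 = 33060; answer 33060
Step 3: U2 = 33060; r = -28; cross terms: (-10*-39 - 40*-28)=1510, (40*9 - 36*-39)=1764, (36*20 - -2*9)=738, (-2*7 - -26*20)=506, (-26*-28 - -10*7)=798; twice the area = |5316| = 5316; area = 2658; boundary points = 1 + 4 + 1 + 1 + 1 = 8; strictly interior points = area - boundary/2 + 1 = 2655; answer 2655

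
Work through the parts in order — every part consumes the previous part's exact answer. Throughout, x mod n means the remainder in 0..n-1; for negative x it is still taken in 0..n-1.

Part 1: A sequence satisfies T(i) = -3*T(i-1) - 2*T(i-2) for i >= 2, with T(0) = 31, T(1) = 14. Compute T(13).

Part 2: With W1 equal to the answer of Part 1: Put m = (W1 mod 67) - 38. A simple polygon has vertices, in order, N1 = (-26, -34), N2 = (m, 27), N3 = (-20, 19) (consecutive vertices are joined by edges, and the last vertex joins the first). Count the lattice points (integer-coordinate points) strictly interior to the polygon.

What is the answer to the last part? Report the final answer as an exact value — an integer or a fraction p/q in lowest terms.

Part 1: T(2) = -3*(14) - 2*(31) = -104; iterating: T(2)=-104, T(3)=284, T(4)=-644, T(5)=1364, T(6)=-2804, T(7)=5684, T(8)=-11444, T(9)=22964, T(10)=-46004, T(11)=92084, T(12)=-184244, T(13)=368564; answer 368564
Part 2: W1 = 368564; m = 26; cross terms: (-26*27 - 26*-34)=182, (26*19 - -20*27)=1034, (-20*-34 - -26*19)=1174; twice the area = |2390| = 2390; area = 1195; boundary points = 1 + 2 + 1 = 4; strictly interior points = area - boundary/2 + 1 = 1194; answer 1194

1194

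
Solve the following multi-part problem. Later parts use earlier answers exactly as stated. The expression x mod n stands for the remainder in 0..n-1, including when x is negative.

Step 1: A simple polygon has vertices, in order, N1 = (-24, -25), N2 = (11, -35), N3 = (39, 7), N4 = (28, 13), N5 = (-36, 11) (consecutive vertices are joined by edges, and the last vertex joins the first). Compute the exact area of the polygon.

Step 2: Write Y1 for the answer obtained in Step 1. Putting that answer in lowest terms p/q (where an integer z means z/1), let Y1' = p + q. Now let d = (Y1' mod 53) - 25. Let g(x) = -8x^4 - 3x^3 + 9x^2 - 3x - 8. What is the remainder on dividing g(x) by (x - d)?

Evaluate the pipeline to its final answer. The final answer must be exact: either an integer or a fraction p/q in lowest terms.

-4393

Step 1: cross terms: (-24*-35 - 11*-25)=1115, (11*7 - 39*-35)=1442, (39*13 - 28*7)=311, (28*11 - -36*13)=776, (-36*-25 - -24*11)=1164; twice the area = |4808| = 4808; area = 2404; answer 2404
Step 2: Y1 = 2404; threaded value p + q = 2405; d = -5; remainder = value at the root: -8*(-5)^4 - 3*(-5)^3 + 9*(-5)^2 - 3*(-5)^1 - 8 = (-5000) + (375) + (225) + (15) + (-8) = -4393; answer -4393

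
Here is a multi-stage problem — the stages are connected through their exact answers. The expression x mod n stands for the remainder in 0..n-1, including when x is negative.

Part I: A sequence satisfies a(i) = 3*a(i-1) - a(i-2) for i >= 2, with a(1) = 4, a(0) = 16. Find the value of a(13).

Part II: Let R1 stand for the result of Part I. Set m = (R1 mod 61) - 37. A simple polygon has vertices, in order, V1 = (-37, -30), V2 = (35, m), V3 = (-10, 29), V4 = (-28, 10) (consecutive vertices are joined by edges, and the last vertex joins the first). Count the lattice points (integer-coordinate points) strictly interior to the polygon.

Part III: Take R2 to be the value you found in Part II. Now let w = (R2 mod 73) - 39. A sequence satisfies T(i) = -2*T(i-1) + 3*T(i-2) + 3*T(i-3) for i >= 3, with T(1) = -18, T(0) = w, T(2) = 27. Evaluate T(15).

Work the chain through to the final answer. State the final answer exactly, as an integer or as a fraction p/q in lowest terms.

Part I: a(2) = 3*(4) - 1*(16) = -4; iterating: a(2)=-4, a(3)=-16, a(4)=-44, a(5)=-116, a(6)=-304, a(7)=-796, a(8)=-2084, a(9)=-5456, a(10)=-14284, a(11)=-37396, a(12)=-97904, a(13)=-256316; answer -256316
Part II: R1 = -256316; m = -31; cross terms: (-37*-31 - 35*-30)=2197, (35*29 - -10*-31)=705, (-10*10 - -28*29)=712, (-28*-30 - -37*10)=1210; twice the area = |4824| = 4824; area = 2412; boundary points = 1 + 15 + 1 + 1 = 18; strictly interior points = area - boundary/2 + 1 = 2404; answer 2404
Part III: R2 = 2404; w = 29; T(3) = -2*(27) + 3*(-18) + 3*(29) = -21; iterating: T(3)=-21, T(4)=69, T(5)=-120, T(6)=384, T(7)=-921, T(8)=2634, T(9)=-6879, T(10)=18897, T(11)=-50529, T(12)=137112, T(13)=-369120, T(14)=997989, T(15)=-2692002; answer -2692002

-2692002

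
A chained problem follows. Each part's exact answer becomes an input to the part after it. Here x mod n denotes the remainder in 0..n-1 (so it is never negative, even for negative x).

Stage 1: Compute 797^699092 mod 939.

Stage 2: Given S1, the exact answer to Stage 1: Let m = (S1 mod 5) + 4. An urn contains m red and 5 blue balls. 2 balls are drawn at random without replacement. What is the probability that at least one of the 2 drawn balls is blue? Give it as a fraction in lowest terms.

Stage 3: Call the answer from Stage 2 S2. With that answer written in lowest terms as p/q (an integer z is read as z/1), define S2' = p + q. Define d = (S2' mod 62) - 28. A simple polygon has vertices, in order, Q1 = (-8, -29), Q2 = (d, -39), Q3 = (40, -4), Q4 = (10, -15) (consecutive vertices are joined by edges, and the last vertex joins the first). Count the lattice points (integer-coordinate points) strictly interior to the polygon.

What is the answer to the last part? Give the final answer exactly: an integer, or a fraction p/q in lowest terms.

562

Stage 1: squarings mod 939: 797^1=797, 797^2=445, 797^4=835, 797^8=487, 797^16=541, 797^32=652, 797^64=676, 797^128=622, 797^256=16, 797^512=256, 797^1024=745, 797^2048=76, 797^4096=142, 797^8192=445, 797^16384=835, 797^32768=487, 797^65536=541, 797^131072=652, 797^262144=676, 797^524288=622; 797^699092 = 797^4 * 797^16 * 797^64 * 797^128 * 797^512 * 797^2048 * 797^8192 * 797^32768 * 797^131072 * 797^524288 = 763 (mod 939); answer 763
Stage 2: S1 = 763; m = 7; total draws C(12,2) = 66; complement C(7,2) = 21; favorable 66 - 21 = 45; P = 15/22; answer 15/22
Stage 3: S2 = 15/22; threaded value p + q = 37; d = 9; cross terms: (-8*-39 - 9*-29)=573, (9*-4 - 40*-39)=1524, (40*-15 - 10*-4)=-560, (10*-29 - -8*-15)=-410; twice the area = |1127| = 1127; area = 1127/2; boundary points = 1 + 1 + 1 + 2 = 5; strictly interior points = area - boundary/2 + 1 = 562; answer 562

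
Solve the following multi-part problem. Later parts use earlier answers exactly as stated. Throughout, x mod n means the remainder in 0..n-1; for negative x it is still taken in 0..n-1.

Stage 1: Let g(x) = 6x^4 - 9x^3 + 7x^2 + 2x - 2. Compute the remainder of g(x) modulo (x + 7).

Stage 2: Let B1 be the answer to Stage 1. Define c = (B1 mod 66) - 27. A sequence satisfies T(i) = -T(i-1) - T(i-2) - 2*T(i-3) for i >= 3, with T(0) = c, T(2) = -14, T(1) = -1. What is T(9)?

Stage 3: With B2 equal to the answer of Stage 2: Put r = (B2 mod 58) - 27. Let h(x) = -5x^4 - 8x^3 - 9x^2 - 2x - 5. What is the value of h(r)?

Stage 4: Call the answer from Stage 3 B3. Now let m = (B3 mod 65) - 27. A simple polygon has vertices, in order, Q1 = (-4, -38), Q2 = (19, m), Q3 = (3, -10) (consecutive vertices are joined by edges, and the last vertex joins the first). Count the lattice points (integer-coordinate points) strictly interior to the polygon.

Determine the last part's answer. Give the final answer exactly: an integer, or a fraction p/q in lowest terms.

Stage 1: remainder = value at the root: 6*(-7)^4 - 9*(-7)^3 + 7*(-7)^2 + 2*(-7)^1 - 2 = (14406) + (3087) + (343) + (-14) + (-2) = 17820; answer 17820
Stage 2: B1 = 17820; c = -27; T(3) = -1*(-14) - 1*(-1) - 2*(-27) = 69; iterating: T(3)=69, T(4)=-53, T(5)=12, T(6)=-97, T(7)=191, T(8)=-118, T(9)=121; answer 121
Stage 3: B2 = 121; r = -22; -5*(-22)^4 - 8*(-22)^3 - 9*(-22)^2 - 2*(-22)^1 - 5 = (-1171280) + (85184) + (-4356) + (44) + (-5) = -1090413; answer -1090413
Stage 4: B3 = -1090413; m = 0; cross terms: (-4*0 - 19*-38)=722, (19*-10 - 3*0)=-190, (3*-38 - -4*-10)=-154; twice the area = |378| = 378; area = 189; boundary points = 1 + 2 + 7 = 10; strictly interior points = area - boundary/2 + 1 = 185; answer 185

185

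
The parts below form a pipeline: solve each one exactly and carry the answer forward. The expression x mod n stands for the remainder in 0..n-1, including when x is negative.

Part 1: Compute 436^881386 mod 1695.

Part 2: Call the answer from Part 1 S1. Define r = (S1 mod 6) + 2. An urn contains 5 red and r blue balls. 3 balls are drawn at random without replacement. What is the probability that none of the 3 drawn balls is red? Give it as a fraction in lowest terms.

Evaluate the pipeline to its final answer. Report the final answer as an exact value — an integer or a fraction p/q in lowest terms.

4/33

Part 1: squarings mod 1695: 436^1=436, 436^2=256, 436^4=1126, 436^8=16, 436^16=256, 436^32=1126, 436^64=16, 436^128=256, 436^256=1126, 436^512=16, 436^1024=256, 436^2048=1126, 436^4096=16, 436^8192=256, 436^16384=1126, 436^32768=16, 436^65536=256, 436^131072=1126, 436^262144=16, 436^524288=256; 436^881386 = 436^2 * 436^8 * 436^32 * 436^64 * 436^128 * 436^512 * 436^4096 * 436^8192 * 436^16384 * 436^65536 * 436^262144 * 436^524288 = 256 (mod 1695); answer 256
Part 2: S1 = 256; r = 6; total draws C(11,3) = 165; favorable C(6,3) = 20; P = 4/33; answer 4/33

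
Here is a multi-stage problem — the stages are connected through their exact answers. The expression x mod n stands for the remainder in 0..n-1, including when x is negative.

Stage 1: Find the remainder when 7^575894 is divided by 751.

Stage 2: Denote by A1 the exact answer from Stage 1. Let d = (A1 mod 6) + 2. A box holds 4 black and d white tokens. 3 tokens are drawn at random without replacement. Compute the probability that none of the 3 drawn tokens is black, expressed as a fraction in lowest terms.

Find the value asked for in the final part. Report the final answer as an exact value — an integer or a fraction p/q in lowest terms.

1/14

Stage 1: squarings mod 751: 7^1=7, 7^2=49, 7^4=148, 7^8=125, 7^16=605, 7^32=288, 7^64=334, 7^128=408, 7^256=493, 7^512=476, 7^1024=525, 7^2048=8, 7^4096=64, 7^8192=341, 7^16384=627, 7^32768=356, 7^65536=568, 7^131072=445, 7^262144=512, 7^524288=45; 7^575894 = 7^2 * 7^4 * 7^16 * 7^128 * 7^256 * 7^2048 * 7^16384 * 7^32768 * 7^524288 = 512 (mod 751); answer 512
Stage 2: A1 = 512; d = 4; total draws C(8,3) = 56; favorable C(4,3) = 4; P = 1/14; answer 1/14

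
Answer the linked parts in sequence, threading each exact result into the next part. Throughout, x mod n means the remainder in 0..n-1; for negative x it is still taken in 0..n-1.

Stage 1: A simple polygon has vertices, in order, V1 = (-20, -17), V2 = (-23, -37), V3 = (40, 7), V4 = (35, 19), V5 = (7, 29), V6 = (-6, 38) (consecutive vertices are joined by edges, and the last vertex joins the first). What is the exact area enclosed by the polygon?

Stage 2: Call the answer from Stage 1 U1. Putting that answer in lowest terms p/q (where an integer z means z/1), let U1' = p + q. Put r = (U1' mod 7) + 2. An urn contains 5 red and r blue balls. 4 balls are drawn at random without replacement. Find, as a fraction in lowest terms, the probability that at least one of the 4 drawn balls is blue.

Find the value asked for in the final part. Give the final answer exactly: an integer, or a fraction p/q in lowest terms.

Stage 1: cross terms: (-20*-37 - -23*-17)=349, (-23*7 - 40*-37)=1319, (40*19 - 35*7)=515, (35*29 - 7*19)=882, (7*38 - -6*29)=440, (-6*-17 - -20*38)=862; twice the area = |4367| = 4367; area = 4367/2; answer 4367/2
Stage 2: U1 = 4367/2; threaded value p + q = 4369; r = 3; total draws C(8,4) = 70; complement C(5,4) = 5; favorable 70 - 5 = 65; P = 13/14; answer 13/14

13/14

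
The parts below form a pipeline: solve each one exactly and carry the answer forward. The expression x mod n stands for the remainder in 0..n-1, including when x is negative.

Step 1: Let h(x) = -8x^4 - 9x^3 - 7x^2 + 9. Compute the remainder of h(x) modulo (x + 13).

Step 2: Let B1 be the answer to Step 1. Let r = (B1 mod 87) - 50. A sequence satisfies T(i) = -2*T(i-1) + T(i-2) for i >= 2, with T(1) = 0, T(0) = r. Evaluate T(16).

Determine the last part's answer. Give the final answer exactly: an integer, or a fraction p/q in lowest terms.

Step 1: remainder = value at the root: -8*(-13)^4 - 9*(-13)^3 - 7*(-13)^2 + 9 = (-228488) + (19773) + (-1183) + (9) = -209889; answer -209889
Step 2: B1 = -209889; r = -8; T(2) = -2*(0) + 1*(-8) = -8; iterating: T(2)=-8, T(3)=16, T(4)=-40, T(5)=96, T(6)=-232, T(7)=560, T(8)=-1352, T(9)=3264, T(10)=-7880, T(11)=19024, T(12)=-45928, T(13)=110880, T(14)=-267688, T(15)=646256, T(16)=-1560200; answer -1560200

-1560200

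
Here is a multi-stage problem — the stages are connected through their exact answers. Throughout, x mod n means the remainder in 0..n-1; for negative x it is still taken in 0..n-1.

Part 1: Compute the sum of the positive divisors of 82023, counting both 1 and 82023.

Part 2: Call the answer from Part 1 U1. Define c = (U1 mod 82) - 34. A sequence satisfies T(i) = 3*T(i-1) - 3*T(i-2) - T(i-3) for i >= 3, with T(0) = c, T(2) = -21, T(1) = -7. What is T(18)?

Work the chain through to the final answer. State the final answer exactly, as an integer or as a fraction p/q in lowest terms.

Part 1: 82023 = 3 * 19 * 1439; sigma = (1 + 3) * (1 + 19) * (1 + 1439) = 4 * 20 * 1440 = 115200; answer 115200
Part 2: U1 = 115200; c = 38; T(3) = 3*(-21) - 3*(-7) - 1*(38) = -80; iterating: T(3)=-80, T(4)=-170, T(5)=-249, T(6)=-157, T(7)=446, T(8)=2058, T(9)=4993, T(10)=8359, T(11)=8040, T(12)=-5950, T(13)=-50329, T(14)=-141177, T(15)=-266594, T(16)=-325922, T(17)=-36807, T(18)=1133939; answer 1133939

1133939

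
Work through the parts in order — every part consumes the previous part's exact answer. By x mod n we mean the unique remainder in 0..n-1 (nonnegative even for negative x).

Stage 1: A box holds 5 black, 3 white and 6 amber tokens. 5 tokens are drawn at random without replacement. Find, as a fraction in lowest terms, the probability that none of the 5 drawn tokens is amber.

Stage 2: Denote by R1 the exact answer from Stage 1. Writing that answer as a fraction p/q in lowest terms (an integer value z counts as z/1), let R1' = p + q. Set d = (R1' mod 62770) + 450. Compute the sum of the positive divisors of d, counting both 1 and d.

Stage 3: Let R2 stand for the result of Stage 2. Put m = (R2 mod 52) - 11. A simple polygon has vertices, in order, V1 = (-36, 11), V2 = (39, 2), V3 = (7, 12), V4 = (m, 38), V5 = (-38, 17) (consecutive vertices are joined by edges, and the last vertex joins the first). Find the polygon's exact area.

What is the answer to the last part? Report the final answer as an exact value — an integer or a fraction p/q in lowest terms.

951

Stage 1: total draws C(14,5) = 2002; favorable C(8,5) = 56; P = 4/143; answer 4/143
Stage 2: R1 = 4/143; threaded value p + q = 147; d = 597; 597 = 3 * 199; sigma = (1 + 3) * (1 + 199) = 4 * 200 = 800; answer 800
Stage 3: R2 = 800; m = 9; cross terms: (-36*2 - 39*11)=-501, (39*12 - 7*2)=454, (7*38 - 9*12)=158, (9*17 - -38*38)=1597, (-38*11 - -36*17)=194; twice the area = |1902| = 1902; area = 951; answer 951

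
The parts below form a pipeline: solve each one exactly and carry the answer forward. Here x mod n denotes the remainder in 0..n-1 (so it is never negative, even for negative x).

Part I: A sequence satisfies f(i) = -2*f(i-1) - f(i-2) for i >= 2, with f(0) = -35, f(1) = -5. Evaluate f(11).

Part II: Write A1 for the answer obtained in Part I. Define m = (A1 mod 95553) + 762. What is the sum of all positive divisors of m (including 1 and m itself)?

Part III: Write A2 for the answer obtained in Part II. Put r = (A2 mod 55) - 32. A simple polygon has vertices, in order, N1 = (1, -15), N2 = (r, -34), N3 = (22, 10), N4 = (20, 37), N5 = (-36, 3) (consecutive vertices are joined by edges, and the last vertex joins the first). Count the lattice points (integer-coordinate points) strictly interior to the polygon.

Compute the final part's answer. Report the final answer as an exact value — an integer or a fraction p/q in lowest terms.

1600

Part I: f(2) = -2*(-5) - 1*(-35) = 45; iterating: f(2)=45, f(3)=-85, f(4)=125, f(5)=-165, f(6)=205, f(7)=-245, f(8)=285, f(9)=-325, f(10)=365, f(11)=-405; answer -405
Part II: A1 = -405; m = 95910; 95910 = 2 * 3 * 5 * 23 * 139; sigma = (1 + 2) * (1 + 3) * (1 + 5) * (1 + 23) * (1 + 139) = 3 * 4 * 6 * 24 * 140 = 241920; answer 241920
Part III: A2 = 241920; r = -2; cross terms: (1*-34 - -2*-15)=-64, (-2*10 - 22*-34)=728, (22*37 - 20*10)=614, (20*3 - -36*37)=1392, (-36*-15 - 1*3)=537; twice the area = |3207| = 3207; area = 3207/2; boundary points = 1 + 4 + 1 + 2 + 1 = 9; strictly interior points = area - boundary/2 + 1 = 1600; answer 1600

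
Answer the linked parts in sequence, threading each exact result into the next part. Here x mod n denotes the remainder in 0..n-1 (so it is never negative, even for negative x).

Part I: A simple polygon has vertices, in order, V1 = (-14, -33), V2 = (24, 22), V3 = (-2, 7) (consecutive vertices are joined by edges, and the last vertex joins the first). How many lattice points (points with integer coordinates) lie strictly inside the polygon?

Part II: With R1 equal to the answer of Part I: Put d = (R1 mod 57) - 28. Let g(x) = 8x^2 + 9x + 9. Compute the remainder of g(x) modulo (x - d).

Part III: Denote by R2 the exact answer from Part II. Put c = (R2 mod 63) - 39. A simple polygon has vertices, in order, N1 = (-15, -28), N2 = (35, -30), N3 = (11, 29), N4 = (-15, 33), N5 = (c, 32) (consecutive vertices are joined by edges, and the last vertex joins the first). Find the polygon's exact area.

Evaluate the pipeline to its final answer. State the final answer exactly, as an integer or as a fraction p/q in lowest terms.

2183

Part I: cross terms: (-14*22 - 24*-33)=484, (24*7 - -2*22)=212, (-2*-33 - -14*7)=164; twice the area = |860| = 860; area = 430; boundary points = 1 + 1 + 4 = 6; strictly interior points = area - boundary/2 + 1 = 428; answer 428
Part II: R1 = 428; d = 1; remainder = value at the root: 8*(1)^2 + 9*(1)^1 + 9 = (8) + (9) + (9) = 26; answer 26
Part III: R2 = 26; c = -13; cross terms: (-15*-30 - 35*-28)=1430, (35*29 - 11*-30)=1345, (11*33 - -15*29)=798, (-15*32 - -13*33)=-51, (-13*-28 - -15*32)=844; twice the area = |4366| = 4366; area = 2183; answer 2183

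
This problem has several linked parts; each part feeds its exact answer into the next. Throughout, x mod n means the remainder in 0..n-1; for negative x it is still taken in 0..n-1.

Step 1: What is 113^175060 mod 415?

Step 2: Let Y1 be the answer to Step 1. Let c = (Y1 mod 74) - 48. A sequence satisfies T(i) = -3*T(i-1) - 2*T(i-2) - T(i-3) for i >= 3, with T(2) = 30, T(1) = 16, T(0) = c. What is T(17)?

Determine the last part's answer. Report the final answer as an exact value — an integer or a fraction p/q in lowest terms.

Step 1: squarings mod 415: 113^1=113, 113^2=319, 113^4=86, 113^8=341, 113^16=81, 113^32=336, 113^64=16, 113^128=256, 113^256=381, 113^512=326, 113^1024=36, 113^2048=51, 113^4096=111, 113^8192=286, 113^16384=41, 113^32768=21, 113^65536=26, 113^131072=261; 113^175060 = 113^4 * 113^16 * 113^64 * 113^128 * 113^256 * 113^512 * 113^2048 * 113^8192 * 113^32768 * 113^131072 = 61 (mod 415); answer 61
Step 2: Y1 = 61; c = 13; T(3) = -3*(30) - 2*(16) - 1*(13) = -135; iterating: T(3)=-135, T(4)=329, T(5)=-747, T(6)=1718, T(7)=-3989, T(8)=9278, T(9)=-21574, T(10)=50155, T(11)=-116595, T(12)=271049, T(13)=-630112, T(14)=1464833, T(15)=-3405324, T(16)=7916418, T(17)=-18403439; answer -18403439

-18403439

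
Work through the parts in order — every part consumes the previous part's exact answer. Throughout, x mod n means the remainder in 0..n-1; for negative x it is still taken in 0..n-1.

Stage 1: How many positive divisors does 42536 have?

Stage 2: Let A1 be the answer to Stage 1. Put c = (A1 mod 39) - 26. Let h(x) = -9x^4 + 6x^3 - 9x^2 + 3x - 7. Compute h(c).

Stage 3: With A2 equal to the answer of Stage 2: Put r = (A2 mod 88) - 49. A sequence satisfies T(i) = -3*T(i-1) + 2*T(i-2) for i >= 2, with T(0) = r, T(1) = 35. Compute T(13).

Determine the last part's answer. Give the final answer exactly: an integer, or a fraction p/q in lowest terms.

146143565

Stage 1: 42536 = 2^3 * 13 * 409; number of divisors = (3+1) * (1+1) * (1+1) = 16; answer 16
Stage 2: A1 = 16; c = -10; -9*(-10)^4 + 6*(-10)^3 - 9*(-10)^2 + 3*(-10)^1 - 7 = (-90000) + (-6000) + (-900) + (-30) + (-7) = -96937; answer -96937
Stage 3: A2 = -96937; r = -10; T(2) = -3*(35) + 2*(-10) = -125; iterating: T(2)=-125, T(3)=445, T(4)=-1585, T(5)=5645, T(6)=-20105, T(7)=71605, T(8)=-255025, T(9)=908285, T(10)=-3234905, T(11)=11521285, T(12)=-41033665, T(13)=146143565; answer 146143565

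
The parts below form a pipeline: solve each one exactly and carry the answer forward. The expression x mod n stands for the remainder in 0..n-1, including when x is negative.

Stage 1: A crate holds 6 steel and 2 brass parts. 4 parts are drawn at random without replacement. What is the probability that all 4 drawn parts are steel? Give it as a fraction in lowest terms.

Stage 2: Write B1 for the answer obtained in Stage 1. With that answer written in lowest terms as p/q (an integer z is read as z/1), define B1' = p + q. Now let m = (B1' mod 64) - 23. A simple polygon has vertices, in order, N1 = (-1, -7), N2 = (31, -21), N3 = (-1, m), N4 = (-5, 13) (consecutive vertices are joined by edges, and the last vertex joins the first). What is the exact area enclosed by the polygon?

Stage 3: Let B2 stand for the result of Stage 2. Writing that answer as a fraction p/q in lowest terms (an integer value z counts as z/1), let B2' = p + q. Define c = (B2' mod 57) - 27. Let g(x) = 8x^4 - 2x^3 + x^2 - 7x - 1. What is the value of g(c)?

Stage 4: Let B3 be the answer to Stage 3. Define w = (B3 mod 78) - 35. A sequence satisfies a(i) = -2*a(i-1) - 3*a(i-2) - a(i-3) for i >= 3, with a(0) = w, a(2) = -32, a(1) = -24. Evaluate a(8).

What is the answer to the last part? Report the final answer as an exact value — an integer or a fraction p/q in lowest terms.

Stage 1: total draws C(8,4) = 70; favorable C(6,4) = 15; P = 3/14; answer 3/14
Stage 2: B1 = 3/14; threaded value p + q = 17; m = -6; cross terms: (-1*-21 - 31*-7)=238, (31*-6 - -1*-21)=-207, (-1*13 - -5*-6)=-43, (-5*-7 - -1*13)=48; twice the area = |36| = 36; area = 18; answer 18
Stage 3: B2 = 18; threaded value p + q = 19; c = -8; 8*(-8)^4 - 2*(-8)^3 + 1*(-8)^2 - 7*(-8)^1 - 1 = (32768) + (1024) + (64) + (56) + (-1) = 33911; answer 33911
Stage 4: B3 = 33911; w = 24; a(3) = -2*(-32) - 3*(-24) - 1*(24) = 112; iterating: a(3)=112, a(4)=-104, a(5)=-96, a(6)=392, a(7)=-392, a(8)=-296; answer -296

-296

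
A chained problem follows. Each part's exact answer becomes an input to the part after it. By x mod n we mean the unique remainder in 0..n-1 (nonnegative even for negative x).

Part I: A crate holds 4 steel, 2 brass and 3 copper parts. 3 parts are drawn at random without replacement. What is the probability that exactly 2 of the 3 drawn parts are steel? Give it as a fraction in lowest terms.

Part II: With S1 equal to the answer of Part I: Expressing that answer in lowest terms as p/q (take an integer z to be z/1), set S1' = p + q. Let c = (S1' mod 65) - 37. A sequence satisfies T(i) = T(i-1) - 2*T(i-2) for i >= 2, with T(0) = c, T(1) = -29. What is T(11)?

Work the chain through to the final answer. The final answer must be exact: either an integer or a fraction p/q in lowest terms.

Part I: total draws C(9,3) = 84; favorable C(4,2)*C(5,1) = 30; P = 5/14; answer 5/14
Part II: S1 = 5/14; threaded value p + q = 19; c = -18; T(2) = 1*(-29) - 2*(-18) = 7; iterating: T(2)=7, T(3)=65, T(4)=51, T(5)=-79, T(6)=-181, T(7)=-23, T(8)=339, T(9)=385, T(10)=-293, T(11)=-1063; answer -1063

-1063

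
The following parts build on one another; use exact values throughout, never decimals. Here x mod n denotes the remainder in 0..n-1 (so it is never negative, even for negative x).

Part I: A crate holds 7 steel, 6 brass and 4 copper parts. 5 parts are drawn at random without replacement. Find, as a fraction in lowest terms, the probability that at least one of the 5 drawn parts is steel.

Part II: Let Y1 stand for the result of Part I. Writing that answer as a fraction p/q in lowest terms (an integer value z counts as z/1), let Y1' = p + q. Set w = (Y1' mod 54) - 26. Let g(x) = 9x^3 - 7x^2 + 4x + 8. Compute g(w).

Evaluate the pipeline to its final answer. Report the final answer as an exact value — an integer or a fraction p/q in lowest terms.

-145092

Part I: total draws C(17,5) = 6188; complement C(10,5) = 252; favorable 6188 - 252 = 5936; P = 212/221; answer 212/221
Part II: Y1 = 212/221; threaded value p + q = 433; w = -25; 9*(-25)^3 - 7*(-25)^2 + 4*(-25)^1 + 8 = (-140625) + (-4375) + (-100) + (8) = -145092; answer -145092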